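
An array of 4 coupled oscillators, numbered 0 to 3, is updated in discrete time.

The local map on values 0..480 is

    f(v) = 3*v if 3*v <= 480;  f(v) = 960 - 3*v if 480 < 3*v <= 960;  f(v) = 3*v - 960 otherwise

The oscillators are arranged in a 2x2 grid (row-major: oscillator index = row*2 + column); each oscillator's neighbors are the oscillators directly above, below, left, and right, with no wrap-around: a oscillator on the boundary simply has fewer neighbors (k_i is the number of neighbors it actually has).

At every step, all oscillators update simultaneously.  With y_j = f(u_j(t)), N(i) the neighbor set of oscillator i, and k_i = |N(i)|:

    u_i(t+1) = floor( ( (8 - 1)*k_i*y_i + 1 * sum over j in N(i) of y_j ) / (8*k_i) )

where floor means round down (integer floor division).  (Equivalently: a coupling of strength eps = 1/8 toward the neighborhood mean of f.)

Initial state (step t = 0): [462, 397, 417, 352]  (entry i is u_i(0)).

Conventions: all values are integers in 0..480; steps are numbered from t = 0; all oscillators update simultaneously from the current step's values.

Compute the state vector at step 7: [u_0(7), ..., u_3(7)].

Answer: [271, 309, 204, 156]

Derivation:
t=0: [462, 397, 417, 352]
t=1: [405, 234, 287, 116]
t=2: [245, 263, 124, 326]
t=3: [230, 164, 340, 49]
t=4: [269, 435, 78, 161]
t=5: [170, 341, 244, 453]
t=6: [411, 108, 252, 367]
t=7: [271, 309, 204, 156]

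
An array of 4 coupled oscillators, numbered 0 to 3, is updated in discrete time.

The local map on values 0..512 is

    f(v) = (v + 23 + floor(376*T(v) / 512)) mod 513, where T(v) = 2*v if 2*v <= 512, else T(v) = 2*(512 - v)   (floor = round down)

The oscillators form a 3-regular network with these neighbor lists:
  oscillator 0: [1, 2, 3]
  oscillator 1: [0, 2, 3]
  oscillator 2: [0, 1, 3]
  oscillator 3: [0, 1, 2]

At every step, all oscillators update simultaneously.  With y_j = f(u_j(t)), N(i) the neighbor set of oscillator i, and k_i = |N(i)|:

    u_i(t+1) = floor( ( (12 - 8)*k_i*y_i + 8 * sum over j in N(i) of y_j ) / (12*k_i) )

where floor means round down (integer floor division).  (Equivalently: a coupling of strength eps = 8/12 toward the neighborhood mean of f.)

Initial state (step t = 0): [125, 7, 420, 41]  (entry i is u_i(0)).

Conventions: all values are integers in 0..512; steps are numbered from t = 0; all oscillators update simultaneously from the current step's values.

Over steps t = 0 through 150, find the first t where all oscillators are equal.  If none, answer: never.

Simulating step by step:
t=0: [125, 7, 420, 41]  (not all equal)
t=1: [161, 128, 131, 138]  (not all equal)
t=2: [372, 363, 364, 366]  (not all equal)
t=3: [89, 89, 89, 89]  (all equal)

Answer: 3
Key observation: Synchronization is absorbing here: once all oscillators are equal they stay equal, and step 3 is the first all-equal step.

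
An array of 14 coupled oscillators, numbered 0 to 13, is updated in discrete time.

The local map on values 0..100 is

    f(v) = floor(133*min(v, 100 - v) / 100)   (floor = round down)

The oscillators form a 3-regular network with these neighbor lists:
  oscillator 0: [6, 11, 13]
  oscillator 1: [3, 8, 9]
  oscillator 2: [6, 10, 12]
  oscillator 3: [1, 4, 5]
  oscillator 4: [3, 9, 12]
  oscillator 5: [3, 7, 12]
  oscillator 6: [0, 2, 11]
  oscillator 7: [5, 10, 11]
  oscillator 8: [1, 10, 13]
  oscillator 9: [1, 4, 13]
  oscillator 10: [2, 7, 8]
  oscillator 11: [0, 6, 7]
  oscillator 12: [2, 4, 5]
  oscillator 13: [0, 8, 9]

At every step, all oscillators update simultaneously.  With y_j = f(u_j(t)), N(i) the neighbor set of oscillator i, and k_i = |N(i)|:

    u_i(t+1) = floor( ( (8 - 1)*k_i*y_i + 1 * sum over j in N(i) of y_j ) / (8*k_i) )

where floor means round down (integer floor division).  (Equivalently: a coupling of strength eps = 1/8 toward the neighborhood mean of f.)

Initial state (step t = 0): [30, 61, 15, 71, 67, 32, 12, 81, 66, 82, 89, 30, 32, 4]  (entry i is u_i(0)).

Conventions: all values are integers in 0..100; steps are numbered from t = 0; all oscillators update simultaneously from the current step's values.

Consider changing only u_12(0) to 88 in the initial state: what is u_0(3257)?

Simulating step by step:
t=0: [30, 61, 15, 71, 67, 32, 12, 81, 66, 82, 89, 30, 88, 4]
t=1: [36, 49, 18, 38, 40, 40, 17, 25, 42, 24, 15, 37, 17, 8]
t=2: [44, 62, 22, 50, 50, 50, 24, 33, 52, 32, 21, 47, 24, 14]
t=3: [55, 50, 29, 65, 63, 63, 33, 44, 59, 42, 29, 59, 33, 22]
t=4: [56, 64, 38, 47, 48, 49, 43, 56, 52, 54, 39, 53, 43, 32]
t=5: [57, 48, 50, 61, 62, 64, 56, 58, 60, 59, 51, 61, 57, 44]
t=6: [56, 61, 65, 51, 50, 47, 58, 54, 54, 54, 64, 51, 56, 57]
t=7: [58, 52, 46, 64, 65, 61, 55, 60, 59, 60, 48, 64, 58, 57]
t=8: [54, 61, 60, 47, 46, 51, 58, 53, 54, 53, 62, 48, 54, 56]
t=9: [60, 52, 53, 61, 61, 64, 55, 61, 60, 61, 51, 62, 60, 58]
t=10: [53, 61, 61, 51, 51, 47, 58, 51, 54, 51, 63, 50, 53, 54]
t=11: [61, 52, 51, 64, 64, 62, 55, 64, 60, 64, 50, 65, 61, 61]
t=12: [51, 61, 64, 47, 47, 49, 58, 47, 53, 47, 64, 46, 51, 50]
t=13: [64, 52, 48, 61, 62, 64, 55, 61, 61, 61, 48, 60, 64, 65]
t=14: [47, 61, 62, 51, 49, 47, 58, 51, 51, 51, 62, 52, 47, 46]
t=15: [61, 52, 50, 64, 64, 62, 55, 64, 63, 64, 51, 62, 61, 61]
t=16: [51, 61, 65, 47, 47, 49, 58, 48, 50, 47, 63, 50, 51, 50]
t=17: [64, 52, 47, 61, 62, 64, 55, 62, 64, 61, 50, 65, 64, 65]
t=18: [47, 61, 61, 51, 49, 47, 58, 50, 48, 51, 64, 46, 47, 46]
t=19: [61, 52, 51, 64, 64, 62, 55, 64, 61, 64, 48, 61, 61, 61]
t=20: [51, 61, 64, 47, 47, 49, 58, 47, 52, 47, 61, 51, 51, 50]
t=21: [64, 52, 48, 61, 62, 64, 55, 61, 62, 61, 51, 64, 64, 65]
t=22: [47, 61, 62, 51, 49, 47, 58, 51, 51, 51, 63, 47, 47, 46]
t=23: [61, 52, 50, 64, 64, 62, 55, 64, 63, 64, 50, 61, 61, 61]
t=24: [51, 61, 65, 47, 47, 49, 58, 48, 50, 47, 64, 51, 51, 50]
t=25: [64, 52, 47, 61, 62, 64, 55, 62, 64, 61, 48, 64, 64, 65]
t=26: [47, 61, 61, 51, 49, 47, 58, 50, 48, 51, 61, 47, 47, 46]
t=27: [61, 52, 51, 64, 64, 62, 55, 65, 61, 64, 52, 61, 61, 61]
t=28: [51, 61, 64, 47, 47, 49, 58, 47, 52, 47, 61, 51, 51, 50]

Answer: u_0(3257) = 64
Key observation: The state at step 20, [51, 61, 64, 47, 47, 49, 58, 47, 52, 47, 61, 51, 51, 50], reappears at step 28: the system is in a cycle of period 8 from step 20 on.  Therefore the state at step 3257 equals the state at step 20 + ((3257 - 20) mod 8) = 25, which is [64, 52, 47, 61, 62, 64, 55, 62, 64, 61, 48, 64, 64, 65].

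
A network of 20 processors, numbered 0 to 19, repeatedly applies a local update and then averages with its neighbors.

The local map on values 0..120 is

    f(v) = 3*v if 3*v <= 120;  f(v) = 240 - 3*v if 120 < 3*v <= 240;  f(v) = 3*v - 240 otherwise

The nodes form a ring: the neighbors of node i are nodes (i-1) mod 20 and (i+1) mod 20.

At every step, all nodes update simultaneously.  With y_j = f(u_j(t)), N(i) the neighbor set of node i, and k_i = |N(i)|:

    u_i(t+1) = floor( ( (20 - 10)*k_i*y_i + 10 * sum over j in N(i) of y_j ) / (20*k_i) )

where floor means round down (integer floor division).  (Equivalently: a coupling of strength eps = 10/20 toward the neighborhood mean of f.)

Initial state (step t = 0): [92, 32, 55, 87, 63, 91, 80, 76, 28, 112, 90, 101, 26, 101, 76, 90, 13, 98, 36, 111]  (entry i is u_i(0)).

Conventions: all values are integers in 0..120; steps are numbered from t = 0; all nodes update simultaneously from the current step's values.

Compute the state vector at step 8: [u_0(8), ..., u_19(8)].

Answer: [72, 63, 39, 42, 69, 94, 109, 103, 76, 60, 52, 30, 22, 57, 96, 110, 106, 79, 49, 53]

Derivation:
t=0: [92, 32, 55, 87, 63, 91, 80, 76, 28, 112, 90, 101, 26, 101, 76, 90, 13, 98, 36, 111]
t=1: [65, 75, 66, 42, 39, 29, 11, 27, 69, 76, 54, 58, 70, 54, 29, 27, 40, 63, 90, 82]
t=2: [27, 29, 53, 96, 108, 81, 58, 57, 39, 33, 58, 60, 51, 68, 83, 92, 93, 63, 29, 21]
t=3: [78, 84, 74, 65, 54, 39, 51, 80, 100, 95, 72, 68, 67, 42, 22, 30, 41, 57, 72, 73]
t=4: [11, 12, 23, 46, 79, 99, 72, 36, 41, 43, 32, 33, 57, 83, 84, 90, 98, 69, 34, 18]
t=5: [39, 43, 69, 69, 41, 35, 53, 89, 113, 108, 100, 90, 61, 24, 15, 31, 42, 55, 72, 60]
t=6: [101, 93, 52, 54, 93, 102, 73, 58, 77, 81, 58, 44, 54, 61, 63, 86, 99, 72, 45, 65]
t=7: [52, 56, 71, 69, 55, 48, 43, 40, 21, 20, 60, 90, 80, 60, 44, 36, 39, 52, 69, 64]
t=8: [72, 63, 39, 42, 69, 94, 109, 103, 76, 60, 52, 30, 22, 57, 96, 110, 106, 79, 49, 53]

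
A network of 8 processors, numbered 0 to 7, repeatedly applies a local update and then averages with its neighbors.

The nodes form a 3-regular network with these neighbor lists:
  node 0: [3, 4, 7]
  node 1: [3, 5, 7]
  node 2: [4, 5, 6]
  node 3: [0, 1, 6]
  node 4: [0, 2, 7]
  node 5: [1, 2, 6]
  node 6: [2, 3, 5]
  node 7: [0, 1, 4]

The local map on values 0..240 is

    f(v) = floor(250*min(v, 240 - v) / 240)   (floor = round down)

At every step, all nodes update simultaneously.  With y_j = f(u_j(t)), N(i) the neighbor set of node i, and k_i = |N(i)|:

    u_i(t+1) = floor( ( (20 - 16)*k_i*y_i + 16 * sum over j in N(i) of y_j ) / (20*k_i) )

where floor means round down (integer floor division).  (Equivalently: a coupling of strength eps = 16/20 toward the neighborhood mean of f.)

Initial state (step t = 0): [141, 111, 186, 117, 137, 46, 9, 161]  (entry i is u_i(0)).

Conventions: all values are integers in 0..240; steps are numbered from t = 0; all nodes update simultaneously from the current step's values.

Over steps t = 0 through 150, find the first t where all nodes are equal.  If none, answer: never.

Simulating step by step:
t=0: [141, 111, 186, 117, 137, 46, 9, 161]  (not all equal)
t=1: [103, 89, 54, 84, 85, 57, 61, 103]  (not all equal)
t=2: [96, 85, 67, 87, 89, 68, 66, 97]  (not all equal)
t=3: [95, 87, 75, 86, 90, 74, 74, 94]  (not all equal)
t=4: [94, 88, 81, 88, 91, 80, 80, 94]  (not all equal)
t=5: [94, 90, 86, 90, 92, 85, 85, 94]  (not all equal)
t=6: [95, 92, 90, 92, 94, 89, 89, 95]  (not all equal)
t=7: [96, 95, 93, 95, 96, 93, 93, 96]  (not all equal)
t=8: [99, 98, 97, 98, 98, 96, 96, 99]  (not all equal)
t=9: [102, 101, 100, 101, 102, 100, 100, 102]  (not all equal)
t=10: [105, 105, 104, 105, 105, 104, 104, 105]  (not all equal)
t=11: [109, 108, 108, 108, 108, 108, 108, 109]  (not all equal)
t=12: [112, 112, 112, 112, 112, 112, 112, 112]  (all equal)

Answer: 12
Key observation: Synchronization is absorbing here: once all nodes are equal they stay equal, and step 12 is the first all-equal step.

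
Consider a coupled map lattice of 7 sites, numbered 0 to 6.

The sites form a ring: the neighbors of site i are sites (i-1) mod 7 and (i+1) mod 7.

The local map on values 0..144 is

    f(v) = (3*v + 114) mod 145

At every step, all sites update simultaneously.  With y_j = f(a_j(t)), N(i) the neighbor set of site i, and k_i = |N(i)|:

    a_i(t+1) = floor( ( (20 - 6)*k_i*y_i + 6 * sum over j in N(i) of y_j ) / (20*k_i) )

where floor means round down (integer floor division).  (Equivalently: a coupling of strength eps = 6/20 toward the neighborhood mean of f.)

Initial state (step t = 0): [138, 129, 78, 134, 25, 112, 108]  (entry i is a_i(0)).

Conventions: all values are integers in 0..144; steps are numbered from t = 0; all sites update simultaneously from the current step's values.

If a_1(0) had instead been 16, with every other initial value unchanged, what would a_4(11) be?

Answer: a_4(11) = 80
Key observation: This trace re-runs the system from the modified initial state.

Derivation:
t=0: [138, 16, 78, 134, 25, 112, 108]
t=1: [68, 34, 55, 72, 45, 17, 18]
t=2: [33, 74, 110, 63, 81, 33, 23]
t=3: [60, 43, 15, 20, 59, 63, 47]
t=4: [34, 71, 28, 22, 7, 25, 79]
t=5: [64, 44, 47, 52, 106, 60, 59]
t=6: [26, 89, 110, 125, 118, 24, 3]
t=7: [65, 72, 28, 44, 37, 52, 99]
t=8: [37, 38, 58, 90, 89, 117, 106]
t=9: [89, 91, 126, 100, 82, 55, 115]
t=10: [81, 90, 73, 105, 87, 107, 50]
t=11: [78, 82, 65, 116, 80, 30, 93]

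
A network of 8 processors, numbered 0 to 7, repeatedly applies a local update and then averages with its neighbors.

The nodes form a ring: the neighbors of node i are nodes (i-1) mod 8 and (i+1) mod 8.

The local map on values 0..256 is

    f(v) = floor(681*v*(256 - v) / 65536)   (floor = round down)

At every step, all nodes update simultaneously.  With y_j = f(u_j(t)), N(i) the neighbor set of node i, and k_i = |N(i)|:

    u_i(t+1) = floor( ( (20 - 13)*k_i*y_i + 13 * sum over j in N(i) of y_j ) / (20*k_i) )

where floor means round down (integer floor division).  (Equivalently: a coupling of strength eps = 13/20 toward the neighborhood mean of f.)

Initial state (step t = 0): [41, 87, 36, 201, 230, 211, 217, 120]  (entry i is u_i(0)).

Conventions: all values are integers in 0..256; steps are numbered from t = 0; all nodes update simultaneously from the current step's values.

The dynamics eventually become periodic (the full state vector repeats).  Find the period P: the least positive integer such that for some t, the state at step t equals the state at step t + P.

Simulating step by step:
t=0: [41, 87, 36, 201, 230, 211, 217, 120]
t=1: [136, 109, 115, 86, 90, 82, 117, 117]
t=2: [167, 167, 161, 157, 151, 156, 161, 168]
t=3: [153, 155, 157, 161, 162, 161, 157, 154]
t=4: [162, 162, 160, 158, 158, 158, 160, 162]
t=5: [158, 158, 159, 159, 160, 159, 159, 158]
t=6: [160, 160, 160, 159, 159, 159, 160, 160]
t=7: [159, 159, 159, 159, 160, 159, 159, 159]
t=8: [160, 160, 160, 159, 159, 159, 160, 160]

Answer: 2
Key observation: The state at step 6, [160, 160, 160, 159, 159, 159, 160, 160], reappears at step 8 — and no state repeats earlier — so the cycle the system enters has period 2.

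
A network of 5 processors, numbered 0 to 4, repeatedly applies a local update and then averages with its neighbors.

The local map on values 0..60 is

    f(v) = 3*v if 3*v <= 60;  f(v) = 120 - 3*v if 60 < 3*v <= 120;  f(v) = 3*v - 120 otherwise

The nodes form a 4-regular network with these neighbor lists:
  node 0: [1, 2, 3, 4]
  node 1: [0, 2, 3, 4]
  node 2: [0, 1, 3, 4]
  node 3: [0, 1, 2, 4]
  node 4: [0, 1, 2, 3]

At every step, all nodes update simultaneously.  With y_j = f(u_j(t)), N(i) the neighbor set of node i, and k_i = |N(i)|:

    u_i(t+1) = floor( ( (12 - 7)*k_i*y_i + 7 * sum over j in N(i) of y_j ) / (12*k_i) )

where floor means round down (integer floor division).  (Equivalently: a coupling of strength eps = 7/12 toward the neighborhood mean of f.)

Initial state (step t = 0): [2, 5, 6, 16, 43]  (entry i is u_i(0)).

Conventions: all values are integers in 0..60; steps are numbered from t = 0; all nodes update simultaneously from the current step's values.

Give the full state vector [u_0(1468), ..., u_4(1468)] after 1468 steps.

Simulating step by step:
t=0: [2, 5, 6, 16, 43]
t=1: [15, 18, 18, 27, 16]
t=2: [47, 49, 49, 45, 48]
t=3: [22, 23, 23, 20, 23]
t=4: [53, 52, 52, 55, 52]
t=5: [38, 37, 37, 40, 37]
t=6: [6, 7, 7, 4, 7]
t=7: [18, 19, 19, 16, 19]
t=8: [54, 55, 55, 52, 55]
t=9: [42, 43, 43, 40, 43]
t=10: [6, 7, 7, 4, 7]

Answer: [54, 55, 55, 52, 55]
Key observation: The state at step 6, [6, 7, 7, 4, 7], reappears at step 10: the system is in a cycle of period 4 from step 6 on.  Therefore the state at step 1468 equals the state at step 6 + ((1468 - 6) mod 4) = 8, which is [54, 55, 55, 52, 55].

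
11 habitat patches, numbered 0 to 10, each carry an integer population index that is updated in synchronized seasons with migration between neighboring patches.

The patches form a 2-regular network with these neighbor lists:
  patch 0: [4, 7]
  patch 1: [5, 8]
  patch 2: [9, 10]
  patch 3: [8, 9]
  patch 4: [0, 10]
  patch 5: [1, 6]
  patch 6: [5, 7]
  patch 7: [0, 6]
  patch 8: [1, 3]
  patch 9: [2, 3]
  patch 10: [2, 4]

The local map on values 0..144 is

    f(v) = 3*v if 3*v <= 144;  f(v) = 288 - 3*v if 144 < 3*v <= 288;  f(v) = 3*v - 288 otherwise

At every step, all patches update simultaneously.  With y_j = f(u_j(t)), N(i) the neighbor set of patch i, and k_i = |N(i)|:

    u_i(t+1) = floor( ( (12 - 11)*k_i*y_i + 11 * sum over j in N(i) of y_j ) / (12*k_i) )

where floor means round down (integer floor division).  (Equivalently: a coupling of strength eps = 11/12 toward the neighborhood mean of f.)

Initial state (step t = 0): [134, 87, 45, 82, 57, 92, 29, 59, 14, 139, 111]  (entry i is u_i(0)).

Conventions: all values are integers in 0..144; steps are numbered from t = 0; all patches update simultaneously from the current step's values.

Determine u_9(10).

Simulating step by step:
t=0: [134, 87, 45, 82, 57, 92, 29, 59, 14, 139, 111]
t=1: [114, 27, 91, 81, 82, 53, 63, 101, 35, 91, 119]
t=2: [30, 114, 39, 58, 59, 93, 74, 71, 66, 28, 31]
t=3: [92, 49, 90, 89, 93, 55, 44, 77, 84, 112, 112]
t=4: [31, 84, 45, 40, 28, 135, 93, 70, 77, 21, 16]
t=5: [82, 82, 62, 65, 71, 30, 90, 53, 76, 122, 104]
t=6: [97, 72, 55, 71, 36, 35, 101, 38, 66, 95, 83]
t=7: [102, 95, 29, 48, 28, 48, 101, 17, 74, 91, 109]
t=8: [63, 96, 32, 49, 33, 20, 90, 19, 72, 107, 81]
t=9: [79, 60, 43, 59, 74, 13, 55, 58, 70, 111, 93]
t=10: [86, 62, 35, 65, 33, 109, 80, 89, 106, 113, 90]

Answer: u_9(10) = 113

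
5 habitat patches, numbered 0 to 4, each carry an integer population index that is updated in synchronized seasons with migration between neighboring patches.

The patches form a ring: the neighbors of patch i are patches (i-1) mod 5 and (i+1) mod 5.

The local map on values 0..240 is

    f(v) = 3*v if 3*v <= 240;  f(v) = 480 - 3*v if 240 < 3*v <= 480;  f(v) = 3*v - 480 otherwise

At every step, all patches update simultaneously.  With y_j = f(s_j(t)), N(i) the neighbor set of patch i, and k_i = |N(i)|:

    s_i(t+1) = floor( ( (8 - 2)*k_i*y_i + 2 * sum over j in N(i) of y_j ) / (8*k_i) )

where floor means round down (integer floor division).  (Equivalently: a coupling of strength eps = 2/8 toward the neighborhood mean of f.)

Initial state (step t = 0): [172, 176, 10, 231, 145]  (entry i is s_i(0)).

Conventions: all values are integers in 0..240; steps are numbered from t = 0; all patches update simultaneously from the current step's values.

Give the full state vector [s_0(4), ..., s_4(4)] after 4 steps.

Simulating step by step:
t=0: [172, 176, 10, 231, 145]
t=1: [38, 44, 55, 169, 64]
t=2: [126, 133, 143, 64, 161]
t=3: [87, 79, 72, 150, 39]
t=4: [208, 232, 195, 64, 118]

Answer: [208, 232, 195, 64, 118]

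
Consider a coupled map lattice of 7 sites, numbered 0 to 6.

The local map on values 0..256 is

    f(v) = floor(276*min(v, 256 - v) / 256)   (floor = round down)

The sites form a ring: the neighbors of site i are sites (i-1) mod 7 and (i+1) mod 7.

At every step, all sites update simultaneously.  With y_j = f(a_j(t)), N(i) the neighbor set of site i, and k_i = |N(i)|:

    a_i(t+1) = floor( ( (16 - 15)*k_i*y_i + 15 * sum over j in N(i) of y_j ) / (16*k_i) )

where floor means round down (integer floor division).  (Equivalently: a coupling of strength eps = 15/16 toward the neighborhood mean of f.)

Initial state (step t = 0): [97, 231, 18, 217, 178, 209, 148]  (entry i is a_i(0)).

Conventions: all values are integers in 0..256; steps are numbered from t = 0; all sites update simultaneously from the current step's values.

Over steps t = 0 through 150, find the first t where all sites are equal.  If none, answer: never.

Simulating step by step:
t=0: [97, 231, 18, 217, 178, 209, 148]  (not all equal)
t=1: [73, 59, 33, 50, 48, 96, 79]  (not all equal)
t=2: [74, 56, 56, 43, 76, 70, 90]  (not all equal)
t=3: [78, 68, 53, 68, 61, 88, 78]  (not all equal)
t=4: [78, 70, 72, 61, 82, 75, 88]  (not all equal)
t=5: [84, 80, 70, 81, 73, 90, 82]  (not all equal)
t=6: [87, 82, 85, 77, 91, 83, 93]  (not all equal)
t=7: [93, 91, 85, 93, 86, 98, 91]  (not all equal)
t=8: [98, 95, 98, 92, 101, 95, 102]  (not all equal)
t=9: [105, 104, 100, 106, 100, 108, 103]  (not all equal)
t=10: [111, 110, 112, 107, 114, 109, 114]  (not all equal)
t=11: [119, 119, 116, 120, 116, 121, 118]  (not all equal)
t=12: [127, 126, 128, 125, 129, 126, 128]  (not all equal)
t=13: [136, 136, 134, 136, 134, 136, 135]  (not all equal)
t=14: [129, 129, 129, 130, 129, 130, 129]  (not all equal)
t=15: [136, 136, 135, 135, 135, 135, 135]  (not all equal)
t=16: [129, 129, 129, 130, 130, 130, 129]  (not all equal)
t=17: [136, 136, 135, 135, 135, 135, 135]  (not all equal)

Answer: never
Key observation: The state at step 15 reappears at step 17 — the system is in a cycle of period 2 from step 15 on.  No step 0..17 is synchronized, and the cycle repeats forever, so no step up to 150 (or ever) has all sites equal.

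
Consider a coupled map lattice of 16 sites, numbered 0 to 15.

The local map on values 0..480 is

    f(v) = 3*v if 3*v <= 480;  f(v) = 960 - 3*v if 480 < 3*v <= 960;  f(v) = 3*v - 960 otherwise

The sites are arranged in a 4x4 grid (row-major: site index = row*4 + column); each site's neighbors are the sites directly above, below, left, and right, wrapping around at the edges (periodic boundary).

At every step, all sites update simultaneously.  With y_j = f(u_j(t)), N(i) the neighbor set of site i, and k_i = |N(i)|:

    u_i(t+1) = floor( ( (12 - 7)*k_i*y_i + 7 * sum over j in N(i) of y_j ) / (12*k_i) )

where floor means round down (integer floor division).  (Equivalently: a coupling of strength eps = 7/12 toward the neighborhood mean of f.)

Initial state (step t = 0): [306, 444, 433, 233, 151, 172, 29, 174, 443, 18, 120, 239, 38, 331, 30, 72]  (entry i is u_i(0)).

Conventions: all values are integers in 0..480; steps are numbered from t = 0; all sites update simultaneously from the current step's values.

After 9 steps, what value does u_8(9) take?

Answer: u_8(9) = 350

Derivation:
t=0: [306, 444, 433, 233, 151, 172, 29, 174, 443, 18, 120, 239, 38, 331, 30, 72]
t=1: [192, 280, 259, 259, 377, 325, 266, 334, 279, 198, 219, 302, 143, 105, 175, 193]
t=2: [291, 180, 207, 220, 153, 125, 146, 100, 200, 262, 274, 146, 354, 328, 353, 319]
t=3: [223, 295, 324, 231, 354, 373, 350, 363, 321, 203, 225, 299, 111, 125, 114, 138]
t=4: [234, 153, 117, 234, 127, 156, 122, 129, 125, 266, 242, 147, 296, 316, 300, 319]
t=5: [278, 350, 312, 253, 375, 394, 362, 372, 310, 226, 247, 329, 124, 114, 112, 122]
t=6: [173, 141, 119, 181, 146, 189, 143, 140, 135, 236, 203, 123, 281, 300, 278, 289]
t=7: [387, 358, 352, 364, 424, 388, 400, 416, 340, 281, 317, 338, 194, 158, 178, 188]
t=8: [220, 189, 173, 198, 239, 199, 187, 227, 150, 157, 125, 132, 322, 348, 319, 309]
t=9: [272, 337, 353, 306, 304, 370, 378, 321, 350, 381, 341, 330, 128, 162, 137, 126]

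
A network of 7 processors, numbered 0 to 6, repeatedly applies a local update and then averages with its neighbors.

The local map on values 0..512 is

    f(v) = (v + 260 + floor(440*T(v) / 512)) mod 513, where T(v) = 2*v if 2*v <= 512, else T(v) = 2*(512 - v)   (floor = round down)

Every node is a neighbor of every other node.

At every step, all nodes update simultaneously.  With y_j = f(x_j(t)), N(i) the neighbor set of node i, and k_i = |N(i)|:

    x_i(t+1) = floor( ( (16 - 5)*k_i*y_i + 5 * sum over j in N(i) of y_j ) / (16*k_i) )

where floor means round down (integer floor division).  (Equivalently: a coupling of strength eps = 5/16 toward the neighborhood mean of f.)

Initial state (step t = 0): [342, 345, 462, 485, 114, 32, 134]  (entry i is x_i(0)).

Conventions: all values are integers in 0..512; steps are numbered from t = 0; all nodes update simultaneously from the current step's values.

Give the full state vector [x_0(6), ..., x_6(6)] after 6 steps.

Simulating step by step:
t=0: [342, 345, 462, 485, 114, 32, 134]
t=1: [338, 336, 282, 272, 131, 316, 166]
t=2: [365, 365, 390, 394, 186, 374, 246]
t=3: [358, 358, 347, 345, 287, 354, 390]
t=4: [371, 371, 376, 377, 403, 373, 356]
t=5: [358, 358, 356, 356, 344, 357, 365]
t=6: [369, 369, 370, 370, 375, 370, 366]

Answer: [369, 369, 370, 370, 375, 370, 366]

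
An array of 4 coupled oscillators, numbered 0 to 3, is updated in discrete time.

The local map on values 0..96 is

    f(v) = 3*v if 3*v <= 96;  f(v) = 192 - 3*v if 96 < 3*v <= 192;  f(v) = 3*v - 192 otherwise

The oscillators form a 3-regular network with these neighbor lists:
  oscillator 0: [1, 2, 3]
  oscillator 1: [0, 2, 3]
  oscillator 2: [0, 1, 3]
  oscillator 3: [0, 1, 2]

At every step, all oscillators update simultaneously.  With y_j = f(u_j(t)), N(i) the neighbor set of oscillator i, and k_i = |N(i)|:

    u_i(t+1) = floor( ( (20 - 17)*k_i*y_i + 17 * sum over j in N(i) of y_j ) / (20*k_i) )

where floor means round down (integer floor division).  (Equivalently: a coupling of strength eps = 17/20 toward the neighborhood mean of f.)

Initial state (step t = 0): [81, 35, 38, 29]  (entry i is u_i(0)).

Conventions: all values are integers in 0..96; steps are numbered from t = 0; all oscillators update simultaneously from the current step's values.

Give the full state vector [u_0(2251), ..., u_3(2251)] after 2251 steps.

Answer: [18, 18, 18, 18]
Key observation: The state at step 5, [30, 30, 30, 30], reappears at step 13: the system is in a cycle of period 8 from step 5 on.  Therefore the state at step 2251 equals the state at step 5 + ((2251 - 5) mod 8) = 11, which is [18, 18, 18, 18].

Derivation:
t=0: [81, 35, 38, 29]
t=1: [79, 74, 75, 74]
t=2: [33, 35, 34, 35]
t=3: [88, 89, 89, 89]
t=4: [74, 74, 74, 74]
t=5: [30, 30, 30, 30]
t=6: [90, 90, 90, 90]
t=7: [78, 78, 78, 78]
t=8: [42, 42, 42, 42]
t=9: [66, 66, 66, 66]
t=10: [6, 6, 6, 6]
t=11: [18, 18, 18, 18]
t=12: [54, 54, 54, 54]
t=13: [30, 30, 30, 30]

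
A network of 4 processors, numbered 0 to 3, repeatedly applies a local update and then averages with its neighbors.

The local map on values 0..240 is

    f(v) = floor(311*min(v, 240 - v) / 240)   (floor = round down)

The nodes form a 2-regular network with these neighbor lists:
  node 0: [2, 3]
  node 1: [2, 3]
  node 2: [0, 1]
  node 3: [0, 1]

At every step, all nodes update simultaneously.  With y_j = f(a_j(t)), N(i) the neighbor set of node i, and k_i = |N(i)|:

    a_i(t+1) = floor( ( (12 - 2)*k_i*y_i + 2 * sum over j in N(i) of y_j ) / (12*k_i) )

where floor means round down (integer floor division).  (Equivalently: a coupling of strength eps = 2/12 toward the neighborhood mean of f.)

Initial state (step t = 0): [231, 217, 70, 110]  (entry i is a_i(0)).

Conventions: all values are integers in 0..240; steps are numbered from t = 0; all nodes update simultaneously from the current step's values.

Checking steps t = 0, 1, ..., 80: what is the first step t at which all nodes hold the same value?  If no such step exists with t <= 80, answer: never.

Answer: 27
Key observation: Synchronization is absorbing here: once all nodes are equal they stay equal, and step 27 is the first all-equal step.

Derivation:
t=0: [231, 217, 70, 110]  (not all equal)
t=1: [28, 43, 78, 121]  (not all equal)
t=2: [51, 67, 91, 135]  (not all equal)
t=3: [76, 92, 110, 126]  (not all equal)
t=4: [105, 123, 136, 140]  (not all equal)
t=5: [135, 147, 135, 131]  (not all equal)
t=6: [136, 123, 134, 138]  (not all equal)
t=7: [134, 148, 137, 133]  (not all equal)
t=8: [136, 121, 132, 136]  (not all equal)
t=9: [134, 151, 139, 135]  (not all equal)
t=10: [136, 118, 129, 134]  (not all equal)
t=11: [135, 150, 143, 138]  (not all equal)
t=12: [134, 118, 125, 131]  (not all equal)
t=13: [138, 150, 148, 141]  (not all equal)
t=14: [130, 117, 119, 127]  (not all equal)
t=15: [143, 150, 152, 146]  (not all equal)
t=16: [123, 116, 115, 120]  (not all equal)
t=17: [151, 150, 149, 154]  (not all equal)
t=18: [114, 115, 116, 111]  (not all equal)
t=19: [146, 148, 149, 143]  (not all equal)
t=20: [121, 119, 117, 124]  (not all equal)
t=21: [153, 153, 151, 150]  (not all equal)
t=22: [112, 112, 114, 115]  (not all equal)
t=23: [145, 145, 146, 148]  (not all equal)
t=24: [122, 122, 121, 119]  (not all equal)
t=25: [152, 152, 153, 153]  (not all equal)
t=26: [113, 113, 112, 112]  (not all equal)
t=27: [145, 145, 145, 145]  (all equal)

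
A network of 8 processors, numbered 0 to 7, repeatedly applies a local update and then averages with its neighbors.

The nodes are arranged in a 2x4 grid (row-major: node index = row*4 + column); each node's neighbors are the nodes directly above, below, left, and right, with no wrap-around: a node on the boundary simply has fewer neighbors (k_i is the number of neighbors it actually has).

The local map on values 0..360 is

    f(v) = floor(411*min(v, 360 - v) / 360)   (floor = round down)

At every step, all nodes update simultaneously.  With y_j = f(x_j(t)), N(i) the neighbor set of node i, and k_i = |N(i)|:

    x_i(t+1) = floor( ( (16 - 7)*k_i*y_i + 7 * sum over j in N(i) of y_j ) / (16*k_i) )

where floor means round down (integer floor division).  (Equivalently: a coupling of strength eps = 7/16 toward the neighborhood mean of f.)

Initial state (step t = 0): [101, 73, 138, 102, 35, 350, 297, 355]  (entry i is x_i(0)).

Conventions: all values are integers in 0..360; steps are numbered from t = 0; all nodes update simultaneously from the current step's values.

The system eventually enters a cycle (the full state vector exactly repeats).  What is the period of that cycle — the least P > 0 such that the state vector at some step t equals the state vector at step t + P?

Simulating step by step:
t=0: [101, 73, 138, 102, 35, 350, 297, 355]
t=1: [91, 87, 127, 100, 49, 34, 65, 43]
t=2: [91, 97, 122, 106, 61, 54, 75, 68]
t=3: [97, 106, 124, 115, 74, 72, 88, 88]
t=4: [106, 116, 130, 126, 89, 90, 103, 106]
t=5: [119, 128, 140, 139, 105, 108, 119, 124]
t=6: [133, 142, 153, 154, 123, 127, 137, 143]
t=7: [151, 159, 169, 172, 143, 147, 157, 164]
t=8: [172, 179, 189, 193, 165, 170, 180, 187]
t=9: [196, 200, 197, 192, 191, 196, 200, 197]
t=10: [187, 184, 185, 188, 189, 186, 183, 186]
t=11: [197, 199, 199, 197, 196, 198, 200, 198]
t=12: [185, 183, 183, 184, 186, 184, 182, 184]
t=13: [199, 201, 201, 200, 198, 200, 201, 200]
t=14: [182, 181, 181, 181, 183, 182, 181, 181]
t=15: [203, 203, 204, 204, 202, 203, 203, 204]
t=16: [179, 178, 178, 178, 179, 179, 178, 178]
t=17: [203, 203, 203, 203, 204, 203, 203, 203]
t=18: [178, 179, 179, 179, 178, 178, 179, 179]
t=19: [203, 203, 204, 204, 203, 203, 203, 204]
t=20: [179, 178, 178, 178, 179, 179, 178, 178]

Answer: 4
Key observation: The state at step 16, [179, 178, 178, 178, 179, 179, 178, 178], reappears at step 20 — and no state repeats earlier — so the cycle the system enters has period 4.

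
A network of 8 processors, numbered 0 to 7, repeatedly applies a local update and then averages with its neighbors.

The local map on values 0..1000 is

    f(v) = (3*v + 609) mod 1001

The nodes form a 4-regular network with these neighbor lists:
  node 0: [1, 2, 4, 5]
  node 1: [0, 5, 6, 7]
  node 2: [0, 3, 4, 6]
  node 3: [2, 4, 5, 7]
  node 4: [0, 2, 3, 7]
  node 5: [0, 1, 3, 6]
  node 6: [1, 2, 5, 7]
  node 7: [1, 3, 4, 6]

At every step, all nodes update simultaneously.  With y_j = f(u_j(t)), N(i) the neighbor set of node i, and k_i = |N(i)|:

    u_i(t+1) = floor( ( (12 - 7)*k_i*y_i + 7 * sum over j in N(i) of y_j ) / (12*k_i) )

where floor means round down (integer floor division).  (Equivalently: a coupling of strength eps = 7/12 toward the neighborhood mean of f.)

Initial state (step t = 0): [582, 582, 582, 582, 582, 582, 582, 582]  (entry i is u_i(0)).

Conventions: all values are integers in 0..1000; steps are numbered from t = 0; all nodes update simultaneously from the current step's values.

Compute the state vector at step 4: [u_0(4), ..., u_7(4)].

Answer: [431, 431, 431, 431, 431, 431, 431, 431]

Derivation:
t=0: [582, 582, 582, 582, 582, 582, 582, 582]
t=1: [353, 353, 353, 353, 353, 353, 353, 353]
t=2: [667, 667, 667, 667, 667, 667, 667, 667]
t=3: [608, 608, 608, 608, 608, 608, 608, 608]
t=4: [431, 431, 431, 431, 431, 431, 431, 431]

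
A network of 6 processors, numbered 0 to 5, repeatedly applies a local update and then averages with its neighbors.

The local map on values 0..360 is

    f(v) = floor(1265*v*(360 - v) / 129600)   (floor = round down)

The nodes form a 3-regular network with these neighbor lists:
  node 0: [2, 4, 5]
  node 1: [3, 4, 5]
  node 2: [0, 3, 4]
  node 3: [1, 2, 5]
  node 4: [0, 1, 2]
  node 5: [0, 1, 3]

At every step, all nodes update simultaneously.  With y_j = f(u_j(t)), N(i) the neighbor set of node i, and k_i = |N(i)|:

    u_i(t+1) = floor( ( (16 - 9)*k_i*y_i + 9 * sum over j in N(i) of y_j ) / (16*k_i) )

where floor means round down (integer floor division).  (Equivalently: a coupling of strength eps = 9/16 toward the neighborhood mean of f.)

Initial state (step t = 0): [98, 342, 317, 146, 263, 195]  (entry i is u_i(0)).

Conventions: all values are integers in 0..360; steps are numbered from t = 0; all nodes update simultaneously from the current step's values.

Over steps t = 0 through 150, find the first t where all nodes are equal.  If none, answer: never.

Simulating step by step:
t=0: [98, 342, 317, 146, 263, 195]  (not all equal)
t=1: [239, 188, 208, 228, 192, 252]  (not all equal)
t=2: [289, 301, 301, 294, 307, 282]  (not all equal)
t=3: [189, 180, 178, 187, 171, 199]  (not all equal)
t=4: [314, 314, 315, 314, 315, 313]  (not all equal)
t=5: [139, 140, 138, 140, 138, 141]  (not all equal)
t=6: [299, 300, 299, 300, 299, 300]  (not all equal)
t=7: [177, 175, 177, 175, 177, 175]  (not all equal)
t=8: [316, 316, 316, 316, 316, 316]  (all equal)

Answer: 8
Key observation: Synchronization is absorbing here: once all nodes are equal they stay equal, and step 8 is the first all-equal step.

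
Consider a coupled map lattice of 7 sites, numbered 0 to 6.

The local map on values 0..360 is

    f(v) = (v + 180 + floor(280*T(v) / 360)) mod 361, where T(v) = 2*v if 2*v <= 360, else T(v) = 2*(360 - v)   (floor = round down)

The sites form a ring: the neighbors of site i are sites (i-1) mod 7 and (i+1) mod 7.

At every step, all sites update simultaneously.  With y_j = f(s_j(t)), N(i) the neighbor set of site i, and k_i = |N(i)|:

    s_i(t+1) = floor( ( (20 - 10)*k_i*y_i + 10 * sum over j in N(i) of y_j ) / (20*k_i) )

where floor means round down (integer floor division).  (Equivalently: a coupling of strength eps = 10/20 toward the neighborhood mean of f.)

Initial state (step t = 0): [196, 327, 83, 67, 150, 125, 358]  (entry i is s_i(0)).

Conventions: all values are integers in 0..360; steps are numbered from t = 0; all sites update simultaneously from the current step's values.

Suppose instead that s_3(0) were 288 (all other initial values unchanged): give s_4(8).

Simulating step by step:
t=0: [196, 327, 83, 288, 150, 125, 358]
t=1: [229, 173, 119, 167, 190, 164, 192]
t=2: [258, 224, 188, 221, 257, 255, 258]
t=3: [239, 254, 264, 255, 241, 236, 235]
t=4: [244, 238, 234, 237, 243, 246, 247]
t=5: [243, 246, 247, 246, 244, 242, 241]
t=6: [243, 242, 241, 242, 243, 244, 244]
t=7: [243, 244, 244, 244, 243, 243, 243]
t=8: [243, 243, 243, 243, 243, 244, 244]

Answer: s_4(8) = 243
Key observation: This trace re-runs the system from the modified initial state.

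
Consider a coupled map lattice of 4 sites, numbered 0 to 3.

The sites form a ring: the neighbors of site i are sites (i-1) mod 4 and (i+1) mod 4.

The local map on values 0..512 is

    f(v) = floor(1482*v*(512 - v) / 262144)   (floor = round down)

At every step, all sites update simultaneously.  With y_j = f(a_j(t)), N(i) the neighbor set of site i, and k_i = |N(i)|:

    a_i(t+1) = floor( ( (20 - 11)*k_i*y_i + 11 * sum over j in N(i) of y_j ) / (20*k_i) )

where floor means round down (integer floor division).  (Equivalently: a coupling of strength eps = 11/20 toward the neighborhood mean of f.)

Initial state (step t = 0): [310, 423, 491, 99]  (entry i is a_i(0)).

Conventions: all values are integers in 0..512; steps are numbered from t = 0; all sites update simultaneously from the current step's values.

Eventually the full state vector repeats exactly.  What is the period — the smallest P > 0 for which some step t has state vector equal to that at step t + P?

Simulating step by step:
t=0: [310, 423, 491, 99]
t=1: [281, 208, 147, 217]
t=2: [362, 344, 333, 346]
t=3: [316, 323, 329, 322]
t=4: [347, 345, 342, 345]
t=5: [324, 325, 326, 325]
t=6: [343, 343, 342, 343]
t=7: [327, 327, 327, 327]
t=8: [342, 342, 342, 342]
t=9: [328, 328, 328, 328]
t=10: [341, 341, 341, 341]
t=11: [329, 329, 329, 329]
t=12: [340, 340, 340, 340]
t=13: [330, 330, 330, 330]
t=14: [339, 339, 339, 339]
t=15: [331, 331, 331, 331]
t=16: [338, 338, 338, 338]
t=17: [332, 332, 332, 332]
t=18: [337, 337, 337, 337]
t=19: [333, 333, 333, 333]
t=20: [336, 336, 336, 336]
t=21: [334, 334, 334, 334]
t=22: [336, 336, 336, 336]

Answer: 2
Key observation: The state at step 20, [336, 336, 336, 336], reappears at step 22 — and no state repeats earlier — so the cycle the system enters has period 2.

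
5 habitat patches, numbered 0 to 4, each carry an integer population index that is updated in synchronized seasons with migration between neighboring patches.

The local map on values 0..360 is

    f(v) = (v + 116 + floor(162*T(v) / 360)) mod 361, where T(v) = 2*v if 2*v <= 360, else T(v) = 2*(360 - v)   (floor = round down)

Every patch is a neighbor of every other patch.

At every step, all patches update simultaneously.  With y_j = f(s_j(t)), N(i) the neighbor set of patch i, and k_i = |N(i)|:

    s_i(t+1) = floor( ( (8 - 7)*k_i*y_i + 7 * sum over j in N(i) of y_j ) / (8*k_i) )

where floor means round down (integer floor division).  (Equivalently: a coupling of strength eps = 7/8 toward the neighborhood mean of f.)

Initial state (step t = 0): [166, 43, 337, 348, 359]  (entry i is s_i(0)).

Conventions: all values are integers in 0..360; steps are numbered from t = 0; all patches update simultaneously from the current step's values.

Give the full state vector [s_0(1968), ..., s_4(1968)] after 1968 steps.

Answer: [326, 326, 326, 326, 326]
Key observation: The state at step 7, [111, 111, 111, 111, 111], reappears at step 9: the system is in a cycle of period 2 from step 7 on.  Therefore the state at step 1968 equals the state at step 7 + ((1968 - 7) mod 2) = 8, which is [326, 326, 326, 326, 326].

Derivation:
t=0: [166, 43, 337, 348, 359]
t=1: [126, 114, 122, 121, 121]
t=2: [343, 346, 344, 344, 344]
t=3: [113, 113, 113, 113, 113]
t=4: [330, 330, 330, 330, 330]
t=5: [112, 112, 112, 112, 112]
t=6: [328, 328, 328, 328, 328]
t=7: [111, 111, 111, 111, 111]
t=8: [326, 326, 326, 326, 326]
t=9: [111, 111, 111, 111, 111]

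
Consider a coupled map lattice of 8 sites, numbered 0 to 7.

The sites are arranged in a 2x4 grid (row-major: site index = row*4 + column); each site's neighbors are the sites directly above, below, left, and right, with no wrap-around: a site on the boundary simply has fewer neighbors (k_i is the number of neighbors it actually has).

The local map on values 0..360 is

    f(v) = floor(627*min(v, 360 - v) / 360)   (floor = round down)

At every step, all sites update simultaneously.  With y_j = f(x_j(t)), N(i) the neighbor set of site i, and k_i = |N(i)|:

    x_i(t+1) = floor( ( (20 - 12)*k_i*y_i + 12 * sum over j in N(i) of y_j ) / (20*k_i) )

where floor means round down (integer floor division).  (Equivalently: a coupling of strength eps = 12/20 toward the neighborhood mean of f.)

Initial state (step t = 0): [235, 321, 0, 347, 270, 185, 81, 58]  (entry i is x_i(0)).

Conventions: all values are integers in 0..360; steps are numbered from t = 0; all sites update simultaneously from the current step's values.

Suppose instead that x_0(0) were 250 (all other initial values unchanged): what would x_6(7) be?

Simulating step by step:
t=0: [250, 321, 0, 347, 270, 185, 81, 58]
t=1: [143, 125, 46, 39, 210, 194, 137, 89]
t=2: [243, 210, 136, 97, 265, 258, 200, 153]
t=3: [209, 227, 235, 217, 180, 211, 247, 240]
t=4: [268, 240, 222, 227, 281, 251, 215, 217]
t=5: [167, 201, 234, 239, 159, 195, 236, 244]
t=6: [281, 269, 227, 210, 283, 268, 227, 208]
t=7: [142, 168, 222, 252, 142, 168, 223, 253]

Answer: x_6(7) = 223
Key observation: This trace re-runs the system from the modified initial state.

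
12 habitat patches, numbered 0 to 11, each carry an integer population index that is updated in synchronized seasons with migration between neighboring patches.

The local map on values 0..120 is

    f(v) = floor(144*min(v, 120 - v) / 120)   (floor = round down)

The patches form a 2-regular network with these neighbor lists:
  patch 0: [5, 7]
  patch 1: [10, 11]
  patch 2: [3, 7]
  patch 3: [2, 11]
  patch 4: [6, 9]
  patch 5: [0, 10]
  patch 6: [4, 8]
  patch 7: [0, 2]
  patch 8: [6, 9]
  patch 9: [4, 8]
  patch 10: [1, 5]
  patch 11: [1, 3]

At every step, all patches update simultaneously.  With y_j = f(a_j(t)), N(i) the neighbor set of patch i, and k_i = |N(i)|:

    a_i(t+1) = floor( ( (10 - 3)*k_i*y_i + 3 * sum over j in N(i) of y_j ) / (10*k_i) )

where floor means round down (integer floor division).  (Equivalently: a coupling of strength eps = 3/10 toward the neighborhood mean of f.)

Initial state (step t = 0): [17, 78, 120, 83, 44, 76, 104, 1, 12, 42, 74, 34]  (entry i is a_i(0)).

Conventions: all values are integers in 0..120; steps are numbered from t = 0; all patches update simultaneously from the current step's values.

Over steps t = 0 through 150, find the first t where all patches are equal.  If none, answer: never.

Simulating step by step:
t=0: [17, 78, 120, 83, 44, 76, 104, 1, 12, 42, 74, 34]  (not all equal)
t=1: [21, 49, 6, 36, 46, 47, 23, 3, 20, 44, 53, 42]  (not all equal)
t=2: [26, 57, 11, 38, 50, 52, 30, 6, 28, 48, 61, 50]  (not all equal)
t=3: [32, 67, 16, 42, 55, 58, 39, 11, 37, 53, 68, 58]  (not all equal)
t=4: [38, 63, 22, 48, 62, 63, 48, 17, 47, 60, 63, 65]  (not all equal)
t=5: [44, 67, 29, 53, 67, 64, 58, 24, 58, 69, 68, 64]  (not all equal)
t=6: [50, 63, 37, 59, 63, 64, 68, 32, 67, 62, 62, 65]  (not all equal)
t=7: [57, 67, 47, 65, 67, 66, 63, 42, 63, 67, 68, 66]  (not all equal)
t=8: [64, 63, 56, 64, 63, 64, 67, 53, 67, 63, 62, 64]  (not all equal)
t=9: [66, 68, 66, 67, 67, 67, 63, 64, 63, 67, 68, 67]  (not all equal)
t=10: [64, 62, 64, 63, 63, 63, 67, 66, 67, 63, 62, 62]  (not all equal)
t=11: [66, 69, 66, 68, 67, 68, 63, 64, 63, 67, 68, 68]  (not all equal)
t=12: [64, 61, 64, 62, 63, 62, 67, 66, 67, 63, 61, 61]  (not all equal)
t=13: [66, 70, 66, 68, 67, 68, 63, 64, 63, 67, 69, 69]  (not all equal)
t=14: [64, 60, 64, 62, 63, 62, 67, 66, 67, 63, 61, 61]  (not all equal)
t=15: [66, 71, 66, 68, 67, 68, 63, 64, 63, 67, 70, 70]  (not all equal)
t=16: [64, 58, 64, 62, 63, 62, 67, 66, 67, 63, 60, 60]  (not all equal)
t=17: [66, 69, 66, 69, 67, 69, 63, 64, 63, 67, 71, 71]  (not all equal)
t=18: [64, 60, 64, 61, 63, 61, 67, 66, 67, 63, 58, 58]  (not all equal)
t=19: [67, 71, 67, 69, 67, 69, 63, 64, 63, 67, 69, 69]  (not all equal)
t=20: [63, 58, 63, 61, 63, 61, 67, 65, 67, 63, 60, 60]  (not all equal)
t=21: [68, 69, 68, 70, 67, 70, 63, 66, 63, 67, 71, 71]  (not all equal)
t=22: [62, 60, 62, 60, 63, 60, 67, 63, 67, 63, 58, 58]  (not all equal)
t=23: [69, 71, 69, 71, 67, 71, 63, 68, 63, 67, 69, 69]  (not all equal)
t=24: [60, 58, 60, 58, 63, 58, 67, 61, 67, 63, 60, 60]  (not all equal)
t=25: [71, 69, 71, 69, 67, 69, 63, 70, 63, 67, 71, 71]  (not all equal)
t=26: [58, 60, 58, 60, 63, 60, 67, 59, 67, 63, 58, 58]  (not all equal)
t=27: [69, 71, 69, 71, 67, 71, 63, 69, 63, 67, 69, 69]  (not all equal)
t=28: [60, 58, 60, 58, 63, 58, 67, 61, 67, 63, 60, 60]  (not all equal)

Answer: never
Key observation: The state at step 24 reappears at step 28 — the system is in a cycle of period 4 from step 24 on.  No step 0..28 is synchronized, and the cycle repeats forever, so no step up to 150 (or ever) has all patches equal.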